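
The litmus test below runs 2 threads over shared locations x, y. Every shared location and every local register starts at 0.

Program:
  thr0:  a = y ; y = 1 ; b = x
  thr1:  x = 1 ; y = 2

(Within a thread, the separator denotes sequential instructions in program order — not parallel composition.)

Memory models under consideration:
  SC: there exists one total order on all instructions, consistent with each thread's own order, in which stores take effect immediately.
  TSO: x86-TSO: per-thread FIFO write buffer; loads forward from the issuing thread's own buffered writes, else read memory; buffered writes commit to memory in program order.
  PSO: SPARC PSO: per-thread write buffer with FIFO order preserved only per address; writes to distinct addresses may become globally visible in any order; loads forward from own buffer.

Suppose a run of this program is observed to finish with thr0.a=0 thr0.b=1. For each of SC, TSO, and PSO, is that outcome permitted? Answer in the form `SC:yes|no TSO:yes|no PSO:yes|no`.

outcome vector order: (thr0.a,thr0.b)
[SC] allowed = {0/0, 0/1, 2/1}
[TSO] allowed = {0/0, 0/1, 2/1}
[PSO] allowed = {0/0, 0/1, 2/0, 2/1}
target 0/1 ∈ {SC,TSO,PSO}

SC:yes TSO:yes PSO:yes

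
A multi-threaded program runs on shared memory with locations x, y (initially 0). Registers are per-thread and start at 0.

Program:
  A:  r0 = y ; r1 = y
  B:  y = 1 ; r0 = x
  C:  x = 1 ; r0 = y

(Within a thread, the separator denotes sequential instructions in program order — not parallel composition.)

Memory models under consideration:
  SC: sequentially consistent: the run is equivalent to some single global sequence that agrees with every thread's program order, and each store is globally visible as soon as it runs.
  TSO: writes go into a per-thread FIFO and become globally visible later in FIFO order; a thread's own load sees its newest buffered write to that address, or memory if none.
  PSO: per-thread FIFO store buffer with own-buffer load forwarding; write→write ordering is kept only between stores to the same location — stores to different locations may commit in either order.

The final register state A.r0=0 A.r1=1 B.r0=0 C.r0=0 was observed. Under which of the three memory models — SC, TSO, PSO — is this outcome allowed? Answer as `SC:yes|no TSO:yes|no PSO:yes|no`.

outcome vector order: (A.r0,A.r1,B.r0,C.r0)
under SC → 0/0/0/1, 0/0/1/0, 0/0/1/1, 0/1/0/1, 0/1/1/0, 0/1/1/1, 1/1/0/1, 1/1/1/0, 1/1/1/1
under TSO → 0/0/0/0, 0/0/0/1, 0/0/1/0, 0/0/1/1, 0/1/0/0, 0/1/0/1, 0/1/1/0, 0/1/1/1, 1/1/0/0, 1/1/0/1, 1/1/1/0, 1/1/1/1
under PSO → 0/0/0/0, 0/0/0/1, 0/0/1/0, 0/0/1/1, 0/1/0/0, 0/1/0/1, 0/1/1/0, 0/1/1/1, 1/1/0/0, 1/1/0/1, 1/1/1/0, 1/1/1/1
target 0/1/0/0 ∈ {TSO,PSO}

SC:no TSO:yes PSO:yes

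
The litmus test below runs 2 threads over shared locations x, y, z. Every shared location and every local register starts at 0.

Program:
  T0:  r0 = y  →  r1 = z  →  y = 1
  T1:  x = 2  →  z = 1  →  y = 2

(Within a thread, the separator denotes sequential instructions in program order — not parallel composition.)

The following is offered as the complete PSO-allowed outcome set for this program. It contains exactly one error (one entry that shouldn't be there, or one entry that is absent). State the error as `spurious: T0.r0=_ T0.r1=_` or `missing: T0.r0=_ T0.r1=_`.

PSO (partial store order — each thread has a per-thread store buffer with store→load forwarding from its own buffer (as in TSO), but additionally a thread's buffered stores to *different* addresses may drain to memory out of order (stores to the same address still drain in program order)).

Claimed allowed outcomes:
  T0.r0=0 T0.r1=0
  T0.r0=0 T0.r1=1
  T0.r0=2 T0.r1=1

missing: T0.r0=2 T0.r1=0

outcome vector order: (T0.r0,T0.r1)
PSO (4): 00 01 20 21
PSO∖claimed = {20}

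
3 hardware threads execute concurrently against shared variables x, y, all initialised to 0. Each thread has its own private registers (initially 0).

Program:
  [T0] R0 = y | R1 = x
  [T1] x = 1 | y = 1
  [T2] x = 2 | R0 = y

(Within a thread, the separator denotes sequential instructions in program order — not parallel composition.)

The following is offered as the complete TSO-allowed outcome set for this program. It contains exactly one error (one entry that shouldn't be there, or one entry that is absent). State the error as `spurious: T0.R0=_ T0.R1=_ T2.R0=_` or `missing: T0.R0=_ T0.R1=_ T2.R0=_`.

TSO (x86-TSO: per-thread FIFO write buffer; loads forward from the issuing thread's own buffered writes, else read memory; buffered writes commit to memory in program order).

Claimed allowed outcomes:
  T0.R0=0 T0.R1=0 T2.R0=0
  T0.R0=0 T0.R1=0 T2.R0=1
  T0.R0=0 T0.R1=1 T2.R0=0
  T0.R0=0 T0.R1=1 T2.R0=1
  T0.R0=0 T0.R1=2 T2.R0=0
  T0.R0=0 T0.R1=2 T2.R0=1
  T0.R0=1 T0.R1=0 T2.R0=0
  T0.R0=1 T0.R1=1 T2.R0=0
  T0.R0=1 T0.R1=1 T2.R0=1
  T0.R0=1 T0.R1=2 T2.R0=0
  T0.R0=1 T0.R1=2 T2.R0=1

spurious: T0.R0=1 T0.R1=0 T2.R0=0

outcome vector order: (T0.R0,T0.R1,T2.R0)
TSO (10): (0,0,0); (0,0,1); (0,1,0); (0,1,1); (0,2,0); (0,2,1); (1,1,0); (1,1,1); (1,2,0); (1,2,1)
claimed∖TSO = {(1,0,0)}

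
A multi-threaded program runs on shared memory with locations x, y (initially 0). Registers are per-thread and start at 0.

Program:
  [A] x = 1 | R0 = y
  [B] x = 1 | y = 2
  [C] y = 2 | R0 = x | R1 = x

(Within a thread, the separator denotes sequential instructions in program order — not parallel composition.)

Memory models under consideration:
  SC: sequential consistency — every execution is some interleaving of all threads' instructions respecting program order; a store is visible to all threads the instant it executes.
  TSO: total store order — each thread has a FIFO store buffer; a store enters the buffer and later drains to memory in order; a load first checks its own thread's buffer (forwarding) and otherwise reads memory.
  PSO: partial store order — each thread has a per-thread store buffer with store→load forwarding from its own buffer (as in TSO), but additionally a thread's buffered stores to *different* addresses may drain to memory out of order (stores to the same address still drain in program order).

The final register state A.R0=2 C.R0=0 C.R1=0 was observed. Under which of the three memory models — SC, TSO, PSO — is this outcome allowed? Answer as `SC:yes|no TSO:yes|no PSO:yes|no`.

outcome vector order: (A.R0,C.R0,C.R1)
[SC] allowed = {011, 200, 201, 211}
[TSO] allowed = {000, 001, 011, 200, 201, 211}
[PSO] allowed = {000, 001, 011, 200, 201, 211}
target 200 ∈ {SC,TSO,PSO}

SC:yes TSO:yes PSO:yes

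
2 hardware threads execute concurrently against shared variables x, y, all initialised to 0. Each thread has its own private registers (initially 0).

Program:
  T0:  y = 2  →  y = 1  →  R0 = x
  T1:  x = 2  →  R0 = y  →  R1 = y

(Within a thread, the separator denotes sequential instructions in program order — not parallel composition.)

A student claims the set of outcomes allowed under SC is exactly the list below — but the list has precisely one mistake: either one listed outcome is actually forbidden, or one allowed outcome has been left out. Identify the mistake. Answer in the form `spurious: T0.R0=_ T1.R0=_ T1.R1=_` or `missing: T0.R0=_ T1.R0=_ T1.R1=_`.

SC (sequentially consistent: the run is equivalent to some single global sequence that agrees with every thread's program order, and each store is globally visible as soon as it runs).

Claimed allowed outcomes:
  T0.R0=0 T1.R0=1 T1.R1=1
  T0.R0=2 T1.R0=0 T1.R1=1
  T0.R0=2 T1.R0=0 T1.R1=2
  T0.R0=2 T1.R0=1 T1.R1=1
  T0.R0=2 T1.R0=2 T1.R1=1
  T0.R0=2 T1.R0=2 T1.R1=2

outcome vector order: (T0.R0,T1.R0,T1.R1)
SC (7): (0,1,1); (2,0,0); (2,0,1); (2,0,2); (2,1,1); (2,2,1); (2,2,2)
SC∖claimed = {(2,0,0)}

missing: T0.R0=2 T1.R0=0 T1.R1=0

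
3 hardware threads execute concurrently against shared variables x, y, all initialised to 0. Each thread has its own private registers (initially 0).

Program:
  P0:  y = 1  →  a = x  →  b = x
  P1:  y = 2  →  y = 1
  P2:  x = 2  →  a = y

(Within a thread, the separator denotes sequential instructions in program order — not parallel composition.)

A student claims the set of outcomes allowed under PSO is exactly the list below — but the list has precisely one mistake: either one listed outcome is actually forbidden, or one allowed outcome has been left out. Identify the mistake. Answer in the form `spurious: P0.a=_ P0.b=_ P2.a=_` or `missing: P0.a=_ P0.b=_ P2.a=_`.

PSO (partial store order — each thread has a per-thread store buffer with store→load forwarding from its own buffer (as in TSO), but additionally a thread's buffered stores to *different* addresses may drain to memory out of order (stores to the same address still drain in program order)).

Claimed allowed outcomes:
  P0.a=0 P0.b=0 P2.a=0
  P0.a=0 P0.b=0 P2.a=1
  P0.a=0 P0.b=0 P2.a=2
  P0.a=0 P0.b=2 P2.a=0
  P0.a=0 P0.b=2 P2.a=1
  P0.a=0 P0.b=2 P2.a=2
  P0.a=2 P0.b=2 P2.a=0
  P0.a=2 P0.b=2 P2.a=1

outcome vector order: (P0.a,P0.b,P2.a)
[PSO] allowed = {(0,0,0) (0,0,1) (0,0,2) (0,2,0) (0,2,1) (0,2,2) (2,2,0) (2,2,1) (2,2,2)}
PSO∖claimed = {(2,2,2)}

missing: P0.a=2 P0.b=2 P2.a=2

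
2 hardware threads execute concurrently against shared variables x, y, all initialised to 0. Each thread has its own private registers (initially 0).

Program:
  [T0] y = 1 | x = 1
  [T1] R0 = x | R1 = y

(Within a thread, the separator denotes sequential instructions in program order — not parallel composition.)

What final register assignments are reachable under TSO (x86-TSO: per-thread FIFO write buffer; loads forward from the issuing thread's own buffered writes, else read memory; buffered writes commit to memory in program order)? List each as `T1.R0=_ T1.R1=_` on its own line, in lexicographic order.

T1.R0=0 T1.R1=0
T1.R0=0 T1.R1=1
T1.R0=1 T1.R1=1

outcome vector order: (T1.R0,T1.R1)
|TSO outcomes| = 3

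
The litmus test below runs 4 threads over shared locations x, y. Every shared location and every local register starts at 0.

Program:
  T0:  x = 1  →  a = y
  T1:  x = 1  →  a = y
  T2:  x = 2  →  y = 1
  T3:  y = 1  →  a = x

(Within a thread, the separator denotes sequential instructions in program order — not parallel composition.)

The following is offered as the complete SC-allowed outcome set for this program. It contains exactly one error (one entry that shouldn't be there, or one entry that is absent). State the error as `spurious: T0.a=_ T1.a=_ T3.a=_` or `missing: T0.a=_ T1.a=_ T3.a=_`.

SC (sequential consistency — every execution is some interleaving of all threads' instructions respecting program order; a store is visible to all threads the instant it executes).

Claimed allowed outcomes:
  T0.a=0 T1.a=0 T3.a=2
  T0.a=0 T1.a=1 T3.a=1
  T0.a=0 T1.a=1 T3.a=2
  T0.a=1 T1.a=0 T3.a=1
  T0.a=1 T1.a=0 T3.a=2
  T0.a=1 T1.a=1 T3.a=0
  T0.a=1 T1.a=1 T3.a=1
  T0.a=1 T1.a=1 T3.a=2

outcome vector order: (T0.a,T1.a,T3.a)
under SC → 001 002 011 012 101 102 110 111 112
SC∖claimed = {001}

missing: T0.a=0 T1.a=0 T3.a=1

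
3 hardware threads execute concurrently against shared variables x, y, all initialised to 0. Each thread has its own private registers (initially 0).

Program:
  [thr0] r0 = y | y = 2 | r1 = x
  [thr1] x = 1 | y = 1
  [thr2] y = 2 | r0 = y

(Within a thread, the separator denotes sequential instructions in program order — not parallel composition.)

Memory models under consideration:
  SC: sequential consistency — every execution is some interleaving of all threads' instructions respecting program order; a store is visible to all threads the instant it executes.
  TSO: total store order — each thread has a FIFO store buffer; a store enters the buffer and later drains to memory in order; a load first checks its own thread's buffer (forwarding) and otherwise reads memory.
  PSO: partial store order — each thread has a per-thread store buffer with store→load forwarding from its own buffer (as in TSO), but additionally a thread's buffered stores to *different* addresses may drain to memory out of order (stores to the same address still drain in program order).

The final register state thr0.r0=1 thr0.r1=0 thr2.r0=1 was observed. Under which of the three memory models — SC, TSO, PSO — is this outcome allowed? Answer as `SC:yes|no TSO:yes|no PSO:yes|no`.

SC:no TSO:no PSO:yes

outcome vector order: (thr0.r0,thr0.r1,thr2.r0)
SC: 10 outcomes — {(0,0,1); (0,0,2); (0,1,1); (0,1,2); (1,1,1); (1,1,2); (2,0,1); (2,0,2); (2,1,1); (2,1,2)}
TSO: 10 outcomes — {(0,0,1); (0,0,2); (0,1,1); (0,1,2); (1,1,1); (1,1,2); (2,0,1); (2,0,2); (2,1,1); (2,1,2)}
PSO: 12 outcomes — {(0,0,1); (0,0,2); (0,1,1); (0,1,2); (1,0,1); (1,0,2); (1,1,1); (1,1,2); (2,0,1); (2,0,2); (2,1,1); (2,1,2)}
target (1,0,1) ∈ {PSO}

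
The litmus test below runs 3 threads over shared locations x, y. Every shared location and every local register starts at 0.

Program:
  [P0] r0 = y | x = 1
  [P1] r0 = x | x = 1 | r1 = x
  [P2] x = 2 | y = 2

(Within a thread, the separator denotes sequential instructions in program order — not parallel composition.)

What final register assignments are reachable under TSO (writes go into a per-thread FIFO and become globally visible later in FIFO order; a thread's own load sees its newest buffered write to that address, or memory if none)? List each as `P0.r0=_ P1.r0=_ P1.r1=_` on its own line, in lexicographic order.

P0.r0=0 P1.r0=0 P1.r1=1
P0.r0=0 P1.r0=0 P1.r1=2
P0.r0=0 P1.r0=1 P1.r1=1
P0.r0=0 P1.r0=1 P1.r1=2
P0.r0=0 P1.r0=2 P1.r1=1
P0.r0=2 P1.r0=0 P1.r1=1
P0.r0=2 P1.r0=0 P1.r1=2
P0.r0=2 P1.r0=1 P1.r1=1
P0.r0=2 P1.r0=2 P1.r1=1

outcome vector order: (P0.r0,P1.r0,P1.r1)
|TSO outcomes| = 9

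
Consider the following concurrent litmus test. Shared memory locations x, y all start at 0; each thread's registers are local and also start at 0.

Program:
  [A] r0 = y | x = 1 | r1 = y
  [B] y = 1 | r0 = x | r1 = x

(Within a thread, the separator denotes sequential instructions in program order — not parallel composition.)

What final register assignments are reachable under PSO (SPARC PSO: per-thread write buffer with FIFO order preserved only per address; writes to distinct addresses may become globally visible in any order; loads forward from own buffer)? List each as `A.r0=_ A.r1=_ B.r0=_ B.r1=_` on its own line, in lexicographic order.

A.r0=0 A.r1=0 B.r0=0 B.r1=0
A.r0=0 A.r1=0 B.r0=0 B.r1=1
A.r0=0 A.r1=0 B.r0=1 B.r1=1
A.r0=0 A.r1=1 B.r0=0 B.r1=0
A.r0=0 A.r1=1 B.r0=0 B.r1=1
A.r0=0 A.r1=1 B.r0=1 B.r1=1
A.r0=1 A.r1=1 B.r0=0 B.r1=0
A.r0=1 A.r1=1 B.r0=0 B.r1=1
A.r0=1 A.r1=1 B.r0=1 B.r1=1

outcome vector order: (A.r0,A.r1,B.r0,B.r1)
|PSO outcomes| = 9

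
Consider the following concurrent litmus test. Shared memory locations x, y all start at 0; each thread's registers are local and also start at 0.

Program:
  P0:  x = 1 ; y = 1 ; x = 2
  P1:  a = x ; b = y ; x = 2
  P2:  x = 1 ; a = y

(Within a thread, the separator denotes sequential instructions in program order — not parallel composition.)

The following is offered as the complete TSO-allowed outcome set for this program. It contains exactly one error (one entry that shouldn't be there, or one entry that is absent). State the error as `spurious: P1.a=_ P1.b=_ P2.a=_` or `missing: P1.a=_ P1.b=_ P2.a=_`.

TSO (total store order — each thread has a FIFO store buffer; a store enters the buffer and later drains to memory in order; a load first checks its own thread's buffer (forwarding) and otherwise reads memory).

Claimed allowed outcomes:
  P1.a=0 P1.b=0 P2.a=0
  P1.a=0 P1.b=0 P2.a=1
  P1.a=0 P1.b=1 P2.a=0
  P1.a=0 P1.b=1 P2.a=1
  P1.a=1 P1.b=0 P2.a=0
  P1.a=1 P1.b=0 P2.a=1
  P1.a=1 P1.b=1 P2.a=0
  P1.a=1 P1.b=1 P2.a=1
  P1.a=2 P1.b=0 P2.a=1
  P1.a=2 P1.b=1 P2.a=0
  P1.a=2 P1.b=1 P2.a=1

spurious: P1.a=2 P1.b=0 P2.a=1

outcome vector order: (P1.a,P1.b,P2.a)
under TSO → 000; 001; 010; 011; 100; 101; 110; 111; 210; 211
claimed∖TSO = {201}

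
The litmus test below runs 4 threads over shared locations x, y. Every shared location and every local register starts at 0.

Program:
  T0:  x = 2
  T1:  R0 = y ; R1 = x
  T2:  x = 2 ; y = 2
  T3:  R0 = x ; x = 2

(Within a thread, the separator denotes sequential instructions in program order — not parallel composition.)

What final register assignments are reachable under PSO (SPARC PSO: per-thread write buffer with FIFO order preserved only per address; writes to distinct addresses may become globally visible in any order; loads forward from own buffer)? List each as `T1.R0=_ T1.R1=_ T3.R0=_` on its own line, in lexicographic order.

T1.R0=0 T1.R1=0 T3.R0=0
T1.R0=0 T1.R1=0 T3.R0=2
T1.R0=0 T1.R1=2 T3.R0=0
T1.R0=0 T1.R1=2 T3.R0=2
T1.R0=2 T1.R1=0 T3.R0=0
T1.R0=2 T1.R1=0 T3.R0=2
T1.R0=2 T1.R1=2 T3.R0=0
T1.R0=2 T1.R1=2 T3.R0=2

outcome vector order: (T1.R0,T1.R1,T3.R0)
|PSO outcomes| = 8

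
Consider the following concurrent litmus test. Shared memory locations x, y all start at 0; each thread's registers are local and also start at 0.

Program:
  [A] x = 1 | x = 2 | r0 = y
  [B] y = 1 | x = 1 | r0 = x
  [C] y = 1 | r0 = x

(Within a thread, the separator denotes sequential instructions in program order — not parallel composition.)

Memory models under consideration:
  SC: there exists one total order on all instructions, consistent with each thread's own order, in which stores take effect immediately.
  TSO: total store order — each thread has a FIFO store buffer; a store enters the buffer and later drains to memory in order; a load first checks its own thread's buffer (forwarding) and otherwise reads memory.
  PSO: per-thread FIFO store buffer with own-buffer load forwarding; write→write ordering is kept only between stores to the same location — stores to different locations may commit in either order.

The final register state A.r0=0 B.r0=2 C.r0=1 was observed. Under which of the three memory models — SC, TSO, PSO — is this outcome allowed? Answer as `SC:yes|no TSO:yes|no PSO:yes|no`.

SC:no TSO:yes PSO:yes

outcome vector order: (A.r0,B.r0,C.r0)
SC (8): (0,1,1) (0,1,2) (1,1,0) (1,1,1) (1,1,2) (1,2,0) (1,2,1) (1,2,2)
TSO (12): (0,1,0) (0,1,1) (0,1,2) (0,2,0) (0,2,1) (0,2,2) (1,1,0) (1,1,1) (1,1,2) (1,2,0) (1,2,1) (1,2,2)
PSO (12): (0,1,0) (0,1,1) (0,1,2) (0,2,0) (0,2,1) (0,2,2) (1,1,0) (1,1,1) (1,1,2) (1,2,0) (1,2,1) (1,2,2)
target (0,2,1) ∈ {TSO,PSO}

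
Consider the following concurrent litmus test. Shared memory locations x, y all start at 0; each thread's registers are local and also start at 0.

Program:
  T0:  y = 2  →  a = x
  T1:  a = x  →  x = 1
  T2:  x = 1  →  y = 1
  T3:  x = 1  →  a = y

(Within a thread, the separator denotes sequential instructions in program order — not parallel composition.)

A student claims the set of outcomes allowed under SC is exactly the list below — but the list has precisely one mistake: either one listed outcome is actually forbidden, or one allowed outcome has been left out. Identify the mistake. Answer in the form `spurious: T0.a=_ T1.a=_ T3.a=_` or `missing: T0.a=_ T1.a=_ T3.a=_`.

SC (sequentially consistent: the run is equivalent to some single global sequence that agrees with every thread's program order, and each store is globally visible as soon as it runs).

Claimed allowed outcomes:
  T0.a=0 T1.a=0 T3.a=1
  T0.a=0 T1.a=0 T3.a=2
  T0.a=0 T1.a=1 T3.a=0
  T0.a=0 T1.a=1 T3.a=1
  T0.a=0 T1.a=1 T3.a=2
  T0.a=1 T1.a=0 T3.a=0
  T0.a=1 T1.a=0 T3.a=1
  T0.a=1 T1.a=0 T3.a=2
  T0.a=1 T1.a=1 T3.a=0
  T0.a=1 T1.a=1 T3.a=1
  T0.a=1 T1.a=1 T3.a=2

outcome vector order: (T0.a,T1.a,T3.a)
SC: 10 outcomes — {0/0/1; 0/0/2; 0/1/1; 0/1/2; 1/0/0; 1/0/1; 1/0/2; 1/1/0; 1/1/1; 1/1/2}
claimed∖SC = {0/1/0}

spurious: T0.a=0 T1.a=1 T3.a=0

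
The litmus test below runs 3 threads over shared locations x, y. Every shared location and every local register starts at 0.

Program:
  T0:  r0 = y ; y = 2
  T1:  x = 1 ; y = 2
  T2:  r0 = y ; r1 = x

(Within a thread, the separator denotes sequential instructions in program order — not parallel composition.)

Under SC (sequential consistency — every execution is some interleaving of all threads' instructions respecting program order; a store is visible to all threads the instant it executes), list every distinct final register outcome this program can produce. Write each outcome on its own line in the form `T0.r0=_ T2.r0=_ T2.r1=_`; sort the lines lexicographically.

outcome vector order: (T0.r0,T2.r0,T2.r1)
|SC outcomes| = 7

T0.r0=0 T2.r0=0 T2.r1=0
T0.r0=0 T2.r0=0 T2.r1=1
T0.r0=0 T2.r0=2 T2.r1=0
T0.r0=0 T2.r0=2 T2.r1=1
T0.r0=2 T2.r0=0 T2.r1=0
T0.r0=2 T2.r0=0 T2.r1=1
T0.r0=2 T2.r0=2 T2.r1=1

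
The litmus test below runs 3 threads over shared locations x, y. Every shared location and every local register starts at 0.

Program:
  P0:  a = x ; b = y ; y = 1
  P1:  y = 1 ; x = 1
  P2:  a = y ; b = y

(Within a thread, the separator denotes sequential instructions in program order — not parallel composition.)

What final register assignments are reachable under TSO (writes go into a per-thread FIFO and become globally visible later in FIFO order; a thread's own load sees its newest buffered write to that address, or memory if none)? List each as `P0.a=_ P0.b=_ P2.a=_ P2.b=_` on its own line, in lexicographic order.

P0.a=0 P0.b=0 P2.a=0 P2.b=0
P0.a=0 P0.b=0 P2.a=0 P2.b=1
P0.a=0 P0.b=0 P2.a=1 P2.b=1
P0.a=0 P0.b=1 P2.a=0 P2.b=0
P0.a=0 P0.b=1 P2.a=0 P2.b=1
P0.a=0 P0.b=1 P2.a=1 P2.b=1
P0.a=1 P0.b=1 P2.a=0 P2.b=0
P0.a=1 P0.b=1 P2.a=0 P2.b=1
P0.a=1 P0.b=1 P2.a=1 P2.b=1

outcome vector order: (P0.a,P0.b,P2.a,P2.b)
|TSO outcomes| = 9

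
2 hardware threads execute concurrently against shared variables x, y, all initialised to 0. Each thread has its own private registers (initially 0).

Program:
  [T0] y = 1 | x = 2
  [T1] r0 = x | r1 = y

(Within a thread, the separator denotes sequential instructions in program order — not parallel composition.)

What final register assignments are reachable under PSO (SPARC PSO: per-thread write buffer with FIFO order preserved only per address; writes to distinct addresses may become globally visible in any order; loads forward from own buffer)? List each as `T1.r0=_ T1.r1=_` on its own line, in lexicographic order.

T1.r0=0 T1.r1=0
T1.r0=0 T1.r1=1
T1.r0=2 T1.r1=0
T1.r0=2 T1.r1=1

outcome vector order: (T1.r0,T1.r1)
|PSO outcomes| = 4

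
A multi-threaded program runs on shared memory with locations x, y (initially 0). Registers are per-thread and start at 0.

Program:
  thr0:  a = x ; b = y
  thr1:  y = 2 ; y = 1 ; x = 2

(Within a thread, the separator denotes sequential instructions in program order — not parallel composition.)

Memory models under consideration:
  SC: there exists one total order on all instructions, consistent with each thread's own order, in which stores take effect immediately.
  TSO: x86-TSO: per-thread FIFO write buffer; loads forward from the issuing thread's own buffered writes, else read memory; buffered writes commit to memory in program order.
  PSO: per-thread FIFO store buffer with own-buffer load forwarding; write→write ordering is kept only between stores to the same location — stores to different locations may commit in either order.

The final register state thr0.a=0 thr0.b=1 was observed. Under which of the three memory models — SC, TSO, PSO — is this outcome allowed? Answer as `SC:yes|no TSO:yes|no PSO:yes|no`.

SC:yes TSO:yes PSO:yes

outcome vector order: (thr0.a,thr0.b)
SC (4): (0,0) (0,1) (0,2) (2,1)
TSO (4): (0,0) (0,1) (0,2) (2,1)
PSO (6): (0,0) (0,1) (0,2) (2,0) (2,1) (2,2)
target (0,1) ∈ {SC,TSO,PSO}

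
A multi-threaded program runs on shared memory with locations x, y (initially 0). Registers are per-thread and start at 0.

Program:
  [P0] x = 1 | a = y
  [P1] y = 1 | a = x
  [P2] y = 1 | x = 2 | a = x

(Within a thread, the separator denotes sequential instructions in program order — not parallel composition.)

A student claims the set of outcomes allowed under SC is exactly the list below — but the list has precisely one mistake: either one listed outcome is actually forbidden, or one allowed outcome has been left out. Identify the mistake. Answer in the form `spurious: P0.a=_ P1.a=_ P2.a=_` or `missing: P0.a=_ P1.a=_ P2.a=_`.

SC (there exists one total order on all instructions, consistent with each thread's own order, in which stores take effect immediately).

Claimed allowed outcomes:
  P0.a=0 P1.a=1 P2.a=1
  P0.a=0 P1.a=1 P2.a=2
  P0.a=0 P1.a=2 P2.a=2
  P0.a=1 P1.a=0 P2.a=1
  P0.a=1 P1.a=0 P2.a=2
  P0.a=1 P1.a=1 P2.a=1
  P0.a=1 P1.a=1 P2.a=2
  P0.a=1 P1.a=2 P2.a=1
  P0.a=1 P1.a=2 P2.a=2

spurious: P0.a=0 P1.a=1 P2.a=1

outcome vector order: (P0.a,P1.a,P2.a)
[SC] allowed = {(0,1,2), (0,2,2), (1,0,1), (1,0,2), (1,1,1), (1,1,2), (1,2,1), (1,2,2)}
claimed∖SC = {(0,1,1)}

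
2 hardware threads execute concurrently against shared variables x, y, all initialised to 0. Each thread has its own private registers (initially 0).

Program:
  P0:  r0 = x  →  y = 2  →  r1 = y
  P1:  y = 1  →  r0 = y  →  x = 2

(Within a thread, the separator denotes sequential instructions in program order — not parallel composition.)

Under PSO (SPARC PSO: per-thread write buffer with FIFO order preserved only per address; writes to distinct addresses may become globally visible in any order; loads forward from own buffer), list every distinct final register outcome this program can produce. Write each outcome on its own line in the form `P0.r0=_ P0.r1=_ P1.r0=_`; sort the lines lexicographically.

outcome vector order: (P0.r0,P0.r1,P1.r0)
|PSO outcomes| = 5

P0.r0=0 P0.r1=1 P1.r0=1
P0.r0=0 P0.r1=2 P1.r0=1
P0.r0=0 P0.r1=2 P1.r0=2
P0.r0=2 P0.r1=1 P1.r0=1
P0.r0=2 P0.r1=2 P1.r0=1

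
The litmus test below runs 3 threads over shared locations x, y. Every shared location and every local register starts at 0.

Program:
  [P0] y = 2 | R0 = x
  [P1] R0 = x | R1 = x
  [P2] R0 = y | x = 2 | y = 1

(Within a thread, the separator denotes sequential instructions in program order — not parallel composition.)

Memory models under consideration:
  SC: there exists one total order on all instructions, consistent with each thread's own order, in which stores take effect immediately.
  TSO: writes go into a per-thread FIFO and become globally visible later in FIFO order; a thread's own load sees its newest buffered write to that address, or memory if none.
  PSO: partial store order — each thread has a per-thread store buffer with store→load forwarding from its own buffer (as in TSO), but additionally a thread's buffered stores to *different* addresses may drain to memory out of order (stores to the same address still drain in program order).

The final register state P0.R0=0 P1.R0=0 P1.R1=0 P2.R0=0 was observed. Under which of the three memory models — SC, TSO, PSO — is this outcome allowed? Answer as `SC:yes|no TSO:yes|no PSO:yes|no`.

SC:yes TSO:yes PSO:yes

outcome vector order: (P0.R0,P1.R0,P1.R1,P2.R0)
SC: 12 outcomes — {(0,0,0,0); (0,0,0,2); (0,0,2,0); (0,0,2,2); (0,2,2,0); (0,2,2,2); (2,0,0,0); (2,0,0,2); (2,0,2,0); (2,0,2,2); (2,2,2,0); (2,2,2,2)}
TSO: 12 outcomes — {(0,0,0,0); (0,0,0,2); (0,0,2,0); (0,0,2,2); (0,2,2,0); (0,2,2,2); (2,0,0,0); (2,0,0,2); (2,0,2,0); (2,0,2,2); (2,2,2,0); (2,2,2,2)}
PSO: 12 outcomes — {(0,0,0,0); (0,0,0,2); (0,0,2,0); (0,0,2,2); (0,2,2,0); (0,2,2,2); (2,0,0,0); (2,0,0,2); (2,0,2,0); (2,0,2,2); (2,2,2,0); (2,2,2,2)}
target (0,0,0,0) ∈ {SC,TSO,PSO}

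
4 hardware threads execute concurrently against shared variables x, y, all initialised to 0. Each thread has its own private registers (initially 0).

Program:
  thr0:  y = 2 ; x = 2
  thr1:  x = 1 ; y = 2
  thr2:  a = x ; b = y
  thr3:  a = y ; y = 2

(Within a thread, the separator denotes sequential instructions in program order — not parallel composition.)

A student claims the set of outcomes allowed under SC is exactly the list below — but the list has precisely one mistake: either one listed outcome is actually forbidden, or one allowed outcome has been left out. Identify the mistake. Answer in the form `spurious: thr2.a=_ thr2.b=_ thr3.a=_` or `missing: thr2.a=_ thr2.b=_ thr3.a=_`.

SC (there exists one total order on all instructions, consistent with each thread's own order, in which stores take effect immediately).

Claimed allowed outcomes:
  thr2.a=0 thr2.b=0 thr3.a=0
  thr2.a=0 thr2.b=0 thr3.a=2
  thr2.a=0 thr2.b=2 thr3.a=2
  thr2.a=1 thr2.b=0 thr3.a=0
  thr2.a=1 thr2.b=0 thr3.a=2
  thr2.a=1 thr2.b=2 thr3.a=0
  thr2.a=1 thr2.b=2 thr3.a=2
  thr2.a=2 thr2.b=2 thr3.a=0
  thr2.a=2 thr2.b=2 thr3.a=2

outcome vector order: (thr2.a,thr2.b,thr3.a)
under SC → 0/0/0, 0/0/2, 0/2/0, 0/2/2, 1/0/0, 1/0/2, 1/2/0, 1/2/2, 2/2/0, 2/2/2
SC∖claimed = {0/2/0}

missing: thr2.a=0 thr2.b=2 thr3.a=0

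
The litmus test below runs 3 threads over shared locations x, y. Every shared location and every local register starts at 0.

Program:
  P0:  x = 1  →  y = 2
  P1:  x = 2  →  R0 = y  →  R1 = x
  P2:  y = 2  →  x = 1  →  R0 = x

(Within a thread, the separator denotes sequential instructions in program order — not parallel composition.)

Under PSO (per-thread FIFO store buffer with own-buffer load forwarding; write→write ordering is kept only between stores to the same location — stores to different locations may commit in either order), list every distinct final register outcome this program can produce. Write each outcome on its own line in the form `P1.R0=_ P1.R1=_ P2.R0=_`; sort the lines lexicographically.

outcome vector order: (P1.R0,P1.R1,P2.R0)
|PSO outcomes| = 8

P1.R0=0 P1.R1=1 P2.R0=1
P1.R0=0 P1.R1=1 P2.R0=2
P1.R0=0 P1.R1=2 P2.R0=1
P1.R0=0 P1.R1=2 P2.R0=2
P1.R0=2 P1.R1=1 P2.R0=1
P1.R0=2 P1.R1=1 P2.R0=2
P1.R0=2 P1.R1=2 P2.R0=1
P1.R0=2 P1.R1=2 P2.R0=2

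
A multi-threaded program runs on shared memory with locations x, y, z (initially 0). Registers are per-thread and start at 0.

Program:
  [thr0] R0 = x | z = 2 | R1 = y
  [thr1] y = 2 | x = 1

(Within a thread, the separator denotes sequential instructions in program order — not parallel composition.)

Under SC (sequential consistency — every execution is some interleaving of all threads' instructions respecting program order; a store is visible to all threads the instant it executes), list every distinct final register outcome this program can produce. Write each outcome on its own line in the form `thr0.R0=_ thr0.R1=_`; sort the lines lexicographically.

thr0.R0=0 thr0.R1=0
thr0.R0=0 thr0.R1=2
thr0.R0=1 thr0.R1=2

outcome vector order: (thr0.R0,thr0.R1)
|SC outcomes| = 3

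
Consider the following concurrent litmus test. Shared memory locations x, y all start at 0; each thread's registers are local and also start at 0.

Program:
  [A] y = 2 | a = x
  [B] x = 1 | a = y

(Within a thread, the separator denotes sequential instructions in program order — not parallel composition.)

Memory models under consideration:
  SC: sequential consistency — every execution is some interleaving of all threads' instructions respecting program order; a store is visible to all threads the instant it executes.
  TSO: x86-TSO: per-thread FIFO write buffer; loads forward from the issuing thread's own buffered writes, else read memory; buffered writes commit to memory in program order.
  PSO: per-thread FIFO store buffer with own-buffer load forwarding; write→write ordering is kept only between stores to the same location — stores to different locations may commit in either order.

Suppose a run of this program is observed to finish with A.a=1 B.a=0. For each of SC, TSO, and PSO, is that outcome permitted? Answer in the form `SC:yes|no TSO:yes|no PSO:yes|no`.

outcome vector order: (A.a,B.a)
SC (3): (0,2); (1,0); (1,2)
TSO (4): (0,0); (0,2); (1,0); (1,2)
PSO (4): (0,0); (0,2); (1,0); (1,2)
target (1,0) ∈ {SC,TSO,PSO}

SC:yes TSO:yes PSO:yes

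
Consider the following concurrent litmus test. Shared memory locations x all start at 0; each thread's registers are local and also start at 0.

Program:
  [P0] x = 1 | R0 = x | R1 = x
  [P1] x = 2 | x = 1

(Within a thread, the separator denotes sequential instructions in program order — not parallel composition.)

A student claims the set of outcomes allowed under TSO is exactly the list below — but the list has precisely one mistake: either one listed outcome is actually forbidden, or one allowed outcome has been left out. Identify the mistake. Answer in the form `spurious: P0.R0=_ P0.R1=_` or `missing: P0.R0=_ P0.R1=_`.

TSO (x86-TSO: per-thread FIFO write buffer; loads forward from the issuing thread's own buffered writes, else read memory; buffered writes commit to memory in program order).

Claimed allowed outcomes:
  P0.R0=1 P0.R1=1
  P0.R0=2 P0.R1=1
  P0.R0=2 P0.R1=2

missing: P0.R0=1 P0.R1=2

outcome vector order: (P0.R0,P0.R1)
[TSO] allowed = {1/1; 1/2; 2/1; 2/2}
TSO∖claimed = {1/2}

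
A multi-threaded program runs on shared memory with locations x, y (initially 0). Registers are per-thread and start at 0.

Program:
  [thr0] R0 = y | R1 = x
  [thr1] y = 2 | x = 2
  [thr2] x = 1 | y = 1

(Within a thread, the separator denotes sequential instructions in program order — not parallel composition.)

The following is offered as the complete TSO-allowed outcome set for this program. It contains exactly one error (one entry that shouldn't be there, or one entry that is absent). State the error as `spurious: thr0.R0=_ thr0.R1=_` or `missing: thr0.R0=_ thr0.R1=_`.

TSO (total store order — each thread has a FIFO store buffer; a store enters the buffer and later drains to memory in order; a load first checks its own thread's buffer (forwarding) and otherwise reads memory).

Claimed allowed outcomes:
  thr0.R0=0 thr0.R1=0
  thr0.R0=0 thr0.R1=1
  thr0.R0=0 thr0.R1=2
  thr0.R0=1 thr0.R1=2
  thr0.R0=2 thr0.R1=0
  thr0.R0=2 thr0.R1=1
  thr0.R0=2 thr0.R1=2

missing: thr0.R0=1 thr0.R1=1

outcome vector order: (thr0.R0,thr0.R1)
under TSO → <0 0>, <0 1>, <0 2>, <1 1>, <1 2>, <2 0>, <2 1>, <2 2>
TSO∖claimed = {<1 1>}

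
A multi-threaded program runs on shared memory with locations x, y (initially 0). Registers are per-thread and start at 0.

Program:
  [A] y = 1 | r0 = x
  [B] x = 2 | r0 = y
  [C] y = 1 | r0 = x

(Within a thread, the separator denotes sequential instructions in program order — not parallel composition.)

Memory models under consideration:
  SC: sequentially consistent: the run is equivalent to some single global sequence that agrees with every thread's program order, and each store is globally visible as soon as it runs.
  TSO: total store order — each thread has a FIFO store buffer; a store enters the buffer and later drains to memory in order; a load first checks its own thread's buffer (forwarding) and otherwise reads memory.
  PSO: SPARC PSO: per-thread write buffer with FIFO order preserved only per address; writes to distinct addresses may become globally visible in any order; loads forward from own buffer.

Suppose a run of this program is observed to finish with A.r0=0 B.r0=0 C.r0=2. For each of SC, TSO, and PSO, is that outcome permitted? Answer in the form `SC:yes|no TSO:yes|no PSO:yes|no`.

outcome vector order: (A.r0,B.r0,C.r0)
under SC → 0/1/0; 0/1/2; 2/0/2; 2/1/0; 2/1/2
under TSO → 0/0/0; 0/0/2; 0/1/0; 0/1/2; 2/0/0; 2/0/2; 2/1/0; 2/1/2
under PSO → 0/0/0; 0/0/2; 0/1/0; 0/1/2; 2/0/0; 2/0/2; 2/1/0; 2/1/2
target 0/0/2 ∈ {TSO,PSO}

SC:no TSO:yes PSO:yes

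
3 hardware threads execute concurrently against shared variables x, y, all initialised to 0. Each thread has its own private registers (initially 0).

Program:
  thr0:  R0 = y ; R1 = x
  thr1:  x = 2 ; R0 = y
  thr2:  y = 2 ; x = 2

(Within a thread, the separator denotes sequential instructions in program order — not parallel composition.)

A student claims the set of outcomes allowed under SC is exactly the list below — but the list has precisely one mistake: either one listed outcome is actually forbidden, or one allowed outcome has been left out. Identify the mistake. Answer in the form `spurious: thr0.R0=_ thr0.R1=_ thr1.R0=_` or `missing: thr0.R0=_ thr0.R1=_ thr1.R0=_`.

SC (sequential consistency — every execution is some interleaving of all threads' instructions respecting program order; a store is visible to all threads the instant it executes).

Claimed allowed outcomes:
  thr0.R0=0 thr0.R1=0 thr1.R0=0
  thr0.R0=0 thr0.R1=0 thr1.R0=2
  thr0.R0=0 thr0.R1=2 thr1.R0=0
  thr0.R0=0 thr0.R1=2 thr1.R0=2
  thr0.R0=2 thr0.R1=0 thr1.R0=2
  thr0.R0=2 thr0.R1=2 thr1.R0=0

missing: thr0.R0=2 thr0.R1=2 thr1.R0=2

outcome vector order: (thr0.R0,thr0.R1,thr1.R0)
SC (7): <0 0 0>, <0 0 2>, <0 2 0>, <0 2 2>, <2 0 2>, <2 2 0>, <2 2 2>
SC∖claimed = {<2 2 2>}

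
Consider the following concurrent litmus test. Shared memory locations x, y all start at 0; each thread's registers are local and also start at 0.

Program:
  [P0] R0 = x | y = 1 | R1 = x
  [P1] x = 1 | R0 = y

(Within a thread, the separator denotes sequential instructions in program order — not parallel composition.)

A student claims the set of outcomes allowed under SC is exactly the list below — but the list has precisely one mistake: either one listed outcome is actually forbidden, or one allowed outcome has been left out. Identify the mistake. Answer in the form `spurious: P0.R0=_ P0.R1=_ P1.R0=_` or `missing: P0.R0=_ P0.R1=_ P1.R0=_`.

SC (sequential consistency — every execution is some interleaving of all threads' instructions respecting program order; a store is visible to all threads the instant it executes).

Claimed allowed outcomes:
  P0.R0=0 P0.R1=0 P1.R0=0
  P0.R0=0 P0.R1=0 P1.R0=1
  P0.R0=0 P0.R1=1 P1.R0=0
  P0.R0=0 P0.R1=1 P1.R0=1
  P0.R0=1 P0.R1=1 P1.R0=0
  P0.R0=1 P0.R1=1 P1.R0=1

outcome vector order: (P0.R0,P0.R1,P1.R0)
SC (5): 0/0/1 0/1/0 0/1/1 1/1/0 1/1/1
claimed∖SC = {0/0/0}

spurious: P0.R0=0 P0.R1=0 P1.R0=0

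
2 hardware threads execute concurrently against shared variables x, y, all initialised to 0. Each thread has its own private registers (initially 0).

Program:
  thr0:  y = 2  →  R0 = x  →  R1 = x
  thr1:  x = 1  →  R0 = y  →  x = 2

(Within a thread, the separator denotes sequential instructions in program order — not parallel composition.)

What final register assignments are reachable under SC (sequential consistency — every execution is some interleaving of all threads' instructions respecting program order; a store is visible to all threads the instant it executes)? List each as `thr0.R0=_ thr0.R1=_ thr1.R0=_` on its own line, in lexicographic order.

thr0.R0=0 thr0.R1=0 thr1.R0=2
thr0.R0=0 thr0.R1=1 thr1.R0=2
thr0.R0=0 thr0.R1=2 thr1.R0=2
thr0.R0=1 thr0.R1=1 thr1.R0=0
thr0.R0=1 thr0.R1=1 thr1.R0=2
thr0.R0=1 thr0.R1=2 thr1.R0=0
thr0.R0=1 thr0.R1=2 thr1.R0=2
thr0.R0=2 thr0.R1=2 thr1.R0=0
thr0.R0=2 thr0.R1=2 thr1.R0=2

outcome vector order: (thr0.R0,thr0.R1,thr1.R0)
|SC outcomes| = 9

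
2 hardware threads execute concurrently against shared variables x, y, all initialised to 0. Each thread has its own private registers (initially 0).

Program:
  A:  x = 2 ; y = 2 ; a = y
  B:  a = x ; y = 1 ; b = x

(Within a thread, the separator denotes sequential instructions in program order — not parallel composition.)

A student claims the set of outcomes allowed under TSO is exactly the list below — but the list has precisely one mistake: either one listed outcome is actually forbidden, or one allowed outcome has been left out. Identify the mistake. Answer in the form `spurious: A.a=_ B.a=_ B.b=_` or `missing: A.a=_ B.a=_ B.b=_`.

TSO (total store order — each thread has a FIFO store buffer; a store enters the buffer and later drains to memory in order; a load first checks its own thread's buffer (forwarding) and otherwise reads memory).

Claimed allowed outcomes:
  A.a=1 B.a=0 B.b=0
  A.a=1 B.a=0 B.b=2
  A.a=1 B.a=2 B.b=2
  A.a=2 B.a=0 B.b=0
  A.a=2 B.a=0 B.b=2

outcome vector order: (A.a,B.a,B.b)
TSO (6): 1/0/0 1/0/2 1/2/2 2/0/0 2/0/2 2/2/2
TSO∖claimed = {2/2/2}

missing: A.a=2 B.a=2 B.b=2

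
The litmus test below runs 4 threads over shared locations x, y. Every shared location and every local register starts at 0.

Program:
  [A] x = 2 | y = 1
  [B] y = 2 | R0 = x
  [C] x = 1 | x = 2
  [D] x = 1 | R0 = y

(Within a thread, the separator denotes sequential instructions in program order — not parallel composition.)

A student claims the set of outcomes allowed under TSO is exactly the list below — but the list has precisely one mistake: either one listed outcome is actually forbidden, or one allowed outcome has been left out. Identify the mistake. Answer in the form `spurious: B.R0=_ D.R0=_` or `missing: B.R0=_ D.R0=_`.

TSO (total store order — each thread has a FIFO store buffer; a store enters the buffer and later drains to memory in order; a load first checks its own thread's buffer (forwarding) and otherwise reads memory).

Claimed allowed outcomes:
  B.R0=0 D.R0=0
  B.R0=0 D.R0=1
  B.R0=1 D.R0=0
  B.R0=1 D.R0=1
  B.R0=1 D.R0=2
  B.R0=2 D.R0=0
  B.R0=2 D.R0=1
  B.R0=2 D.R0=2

missing: B.R0=0 D.R0=2

outcome vector order: (B.R0,D.R0)
TSO (9): (0,0) (0,1) (0,2) (1,0) (1,1) (1,2) (2,0) (2,1) (2,2)
TSO∖claimed = {(0,2)}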